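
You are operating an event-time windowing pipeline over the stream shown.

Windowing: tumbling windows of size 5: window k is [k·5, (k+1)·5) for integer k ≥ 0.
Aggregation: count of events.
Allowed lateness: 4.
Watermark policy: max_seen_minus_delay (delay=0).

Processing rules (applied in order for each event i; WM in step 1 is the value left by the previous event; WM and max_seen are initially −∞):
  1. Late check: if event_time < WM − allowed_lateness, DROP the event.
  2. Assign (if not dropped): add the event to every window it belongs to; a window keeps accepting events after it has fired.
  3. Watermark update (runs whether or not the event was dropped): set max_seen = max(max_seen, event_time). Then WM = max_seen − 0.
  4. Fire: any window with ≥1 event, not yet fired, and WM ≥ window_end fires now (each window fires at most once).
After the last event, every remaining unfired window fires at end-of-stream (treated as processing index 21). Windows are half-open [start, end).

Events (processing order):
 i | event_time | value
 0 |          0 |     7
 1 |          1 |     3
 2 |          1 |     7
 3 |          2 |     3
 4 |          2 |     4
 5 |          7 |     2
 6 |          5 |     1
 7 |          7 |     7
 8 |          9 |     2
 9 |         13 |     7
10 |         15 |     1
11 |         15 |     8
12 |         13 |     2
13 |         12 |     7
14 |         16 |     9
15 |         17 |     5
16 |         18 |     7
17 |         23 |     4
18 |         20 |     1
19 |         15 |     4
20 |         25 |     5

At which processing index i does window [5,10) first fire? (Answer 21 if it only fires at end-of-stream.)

i=0 t=0 v=7: → [0,5); WM=0
i=1 t=1 v=3: → [0,5); WM=1
i=2 t=1 v=7: → [0,5); WM=1
i=3 t=2 v=3: → [0,5); WM=2
i=4 t=2 v=4: → [0,5); WM=2
i=5 t=7 v=2: → [5,10); WM=7; [0,5) fires=5
i=6 t=5 v=1: → [5,10); WM=7
i=7 t=7 v=7: → [5,10); WM=7
i=8 t=9 v=2: → [5,10); WM=9
i=9 t=13 v=7: → [10,15); WM=13; [5,10) fires=4
i=10 t=15 v=1: → [15,20); WM=15; [10,15) fires=1
i=11 t=15 v=8: → [15,20); WM=15
i=12 t=13 v=2: → [10,15); WM=15
i=13 t=12 v=7: → [10,15); WM=15
i=14 t=16 v=9: → [15,20); WM=16
i=15 t=17 v=5: → [15,20); WM=17
i=16 t=18 v=7: → [15,20); WM=18
i=17 t=23 v=4: → [20,25); WM=23; [15,20) fires=5
i=18 t=20 v=1: → [20,25); WM=23
i=19 t=15 v=4: DROP (t<23-4); WM=23
i=20 t=25 v=5: → [25,30); WM=25; [20,25) fires=2

9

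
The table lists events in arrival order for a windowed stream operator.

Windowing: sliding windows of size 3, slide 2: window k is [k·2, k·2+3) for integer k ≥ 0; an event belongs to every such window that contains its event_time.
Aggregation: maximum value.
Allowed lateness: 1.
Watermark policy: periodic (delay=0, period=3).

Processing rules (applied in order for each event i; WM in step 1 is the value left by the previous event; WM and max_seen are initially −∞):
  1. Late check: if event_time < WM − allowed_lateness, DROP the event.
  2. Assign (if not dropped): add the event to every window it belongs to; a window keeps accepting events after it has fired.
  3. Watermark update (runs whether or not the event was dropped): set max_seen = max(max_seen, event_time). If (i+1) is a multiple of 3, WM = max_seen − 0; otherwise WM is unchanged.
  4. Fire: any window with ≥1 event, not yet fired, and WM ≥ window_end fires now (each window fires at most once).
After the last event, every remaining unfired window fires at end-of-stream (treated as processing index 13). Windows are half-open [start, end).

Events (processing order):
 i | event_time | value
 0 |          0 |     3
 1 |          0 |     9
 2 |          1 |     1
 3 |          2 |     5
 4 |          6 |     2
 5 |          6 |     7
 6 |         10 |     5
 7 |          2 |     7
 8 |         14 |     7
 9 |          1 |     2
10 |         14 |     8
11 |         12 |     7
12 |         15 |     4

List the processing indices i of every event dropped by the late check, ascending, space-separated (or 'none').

7 9 11

i=0 t=0 v=3: → [0,3); WM=−∞
i=1 t=0 v=9: → [0,3); WM=−∞
i=2 t=1 v=1: → [0,3); WM=1
i=3 t=2 v=5: → [2,5),[0,3); WM=1
i=4 t=6 v=2: → [6,9),[4,7); WM=1
i=5 t=6 v=7: → [6,9),[4,7); WM=6; [0,3) fires=9 [2,5) fires=5
i=6 t=10 v=5: → [10,13),[8,11); WM=6
i=7 t=2 v=7: DROP (t<6-1); WM=6
i=8 t=14 v=7: → [14,17),[12,15); WM=14; [4,7) fires=7 [6,9) fires=7 [8,11) fires=5 [10,13) fires=5
i=9 t=1 v=2: DROP (t<14-1); WM=14
i=10 t=14 v=8: → [14,17),[12,15); WM=14
i=11 t=12 v=7: DROP (t<14-1); WM=14
i=12 t=15 v=4: → [14,17); WM=14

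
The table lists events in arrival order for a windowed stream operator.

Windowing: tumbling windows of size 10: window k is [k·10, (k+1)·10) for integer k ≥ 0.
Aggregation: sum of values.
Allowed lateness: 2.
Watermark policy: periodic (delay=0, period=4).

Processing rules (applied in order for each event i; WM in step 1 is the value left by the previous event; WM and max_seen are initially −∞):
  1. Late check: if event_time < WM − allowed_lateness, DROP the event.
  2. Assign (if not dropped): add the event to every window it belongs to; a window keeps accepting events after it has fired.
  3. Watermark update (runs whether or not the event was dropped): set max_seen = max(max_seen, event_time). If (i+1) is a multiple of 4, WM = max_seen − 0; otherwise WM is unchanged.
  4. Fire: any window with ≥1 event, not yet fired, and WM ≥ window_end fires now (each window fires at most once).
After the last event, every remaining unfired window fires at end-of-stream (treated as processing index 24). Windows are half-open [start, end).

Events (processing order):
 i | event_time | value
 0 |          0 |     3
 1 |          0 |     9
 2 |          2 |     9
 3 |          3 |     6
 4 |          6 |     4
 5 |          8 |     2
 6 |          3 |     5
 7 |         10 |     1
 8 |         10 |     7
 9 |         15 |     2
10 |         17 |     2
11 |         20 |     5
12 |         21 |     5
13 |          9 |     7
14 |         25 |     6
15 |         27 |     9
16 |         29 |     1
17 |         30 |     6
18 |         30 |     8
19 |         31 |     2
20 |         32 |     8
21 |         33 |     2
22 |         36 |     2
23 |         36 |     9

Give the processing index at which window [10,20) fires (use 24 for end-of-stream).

i=0 t=0 v=3: → [0,10); WM=−∞
i=1 t=0 v=9: → [0,10); WM=−∞
i=2 t=2 v=9: → [0,10); WM=−∞
i=3 t=3 v=6: → [0,10); WM=3
i=4 t=6 v=4: → [0,10); WM=3
i=5 t=8 v=2: → [0,10); WM=3
i=6 t=3 v=5: → [0,10); WM=3
i=7 t=10 v=1: → [10,20); WM=10; [0,10) fires=38
i=8 t=10 v=7: → [10,20); WM=10
i=9 t=15 v=2: → [10,20); WM=10
i=10 t=17 v=2: → [10,20); WM=10
i=11 t=20 v=5: → [20,30); WM=20; [10,20) fires=12
i=12 t=21 v=5: → [20,30); WM=20
i=13 t=9 v=7: DROP (t<20-2); WM=20
i=14 t=25 v=6: → [20,30); WM=20
i=15 t=27 v=9: → [20,30); WM=27
i=16 t=29 v=1: → [20,30); WM=27
i=17 t=30 v=6: → [30,40); WM=27
i=18 t=30 v=8: → [30,40); WM=27
i=19 t=31 v=2: → [30,40); WM=31; [20,30) fires=26
i=20 t=32 v=8: → [30,40); WM=31
i=21 t=33 v=2: → [30,40); WM=31
i=22 t=36 v=2: → [30,40); WM=31
i=23 t=36 v=9: → [30,40); WM=36

11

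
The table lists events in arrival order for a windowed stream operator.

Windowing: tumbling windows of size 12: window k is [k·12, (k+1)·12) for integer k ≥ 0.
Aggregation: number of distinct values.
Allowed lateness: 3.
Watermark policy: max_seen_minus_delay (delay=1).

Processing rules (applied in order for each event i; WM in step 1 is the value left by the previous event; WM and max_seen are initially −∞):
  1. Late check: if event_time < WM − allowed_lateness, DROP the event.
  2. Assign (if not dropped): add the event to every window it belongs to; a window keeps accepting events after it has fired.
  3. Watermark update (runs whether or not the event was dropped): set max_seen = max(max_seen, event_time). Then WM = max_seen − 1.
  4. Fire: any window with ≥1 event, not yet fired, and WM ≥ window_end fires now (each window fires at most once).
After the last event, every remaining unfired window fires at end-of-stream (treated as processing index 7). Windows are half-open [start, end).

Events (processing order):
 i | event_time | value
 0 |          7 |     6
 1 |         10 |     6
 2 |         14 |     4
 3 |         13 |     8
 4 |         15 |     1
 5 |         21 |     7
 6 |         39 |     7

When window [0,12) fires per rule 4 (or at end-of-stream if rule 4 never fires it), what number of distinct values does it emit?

1

i=0 t=7 v=6: → [0,12); WM=6
i=1 t=10 v=6: → [0,12); WM=9
i=2 t=14 v=4: → [12,24); WM=13; [0,12) fires=1
i=3 t=13 v=8: → [12,24); WM=13
i=4 t=15 v=1: → [12,24); WM=14
i=5 t=21 v=7: → [12,24); WM=20
i=6 t=39 v=7: → [36,48); WM=38; [12,24) fires=4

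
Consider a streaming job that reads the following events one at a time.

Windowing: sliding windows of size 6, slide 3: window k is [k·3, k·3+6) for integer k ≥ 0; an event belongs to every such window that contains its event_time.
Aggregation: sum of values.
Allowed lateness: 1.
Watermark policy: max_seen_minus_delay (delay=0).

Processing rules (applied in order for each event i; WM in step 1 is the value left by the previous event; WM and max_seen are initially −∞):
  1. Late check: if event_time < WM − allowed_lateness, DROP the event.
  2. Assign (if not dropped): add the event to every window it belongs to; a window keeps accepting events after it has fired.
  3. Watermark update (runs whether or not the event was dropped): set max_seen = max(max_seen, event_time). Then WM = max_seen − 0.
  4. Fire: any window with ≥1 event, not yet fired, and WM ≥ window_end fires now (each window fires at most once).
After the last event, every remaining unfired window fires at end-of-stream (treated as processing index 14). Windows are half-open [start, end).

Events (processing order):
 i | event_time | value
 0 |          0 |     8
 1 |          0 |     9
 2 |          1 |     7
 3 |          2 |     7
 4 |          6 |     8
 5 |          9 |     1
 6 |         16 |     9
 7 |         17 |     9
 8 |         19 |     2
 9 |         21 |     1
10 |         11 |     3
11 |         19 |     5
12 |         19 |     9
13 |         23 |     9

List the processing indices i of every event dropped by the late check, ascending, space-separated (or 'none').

10 11 12

i=0 t=0 v=8: → [0,6); WM=0
i=1 t=0 v=9: → [0,6); WM=0
i=2 t=1 v=7: → [0,6); WM=1
i=3 t=2 v=7: → [0,6); WM=2
i=4 t=6 v=8: → [6,12),[3,9); WM=6; [0,6) fires=31
i=5 t=9 v=1: → [9,15),[6,12); WM=9; [3,9) fires=8
i=6 t=16 v=9: → [15,21),[12,18); WM=16; [6,12) fires=9 [9,15) fires=1
i=7 t=17 v=9: → [15,21),[12,18); WM=17
i=8 t=19 v=2: → [18,24),[15,21); WM=19; [12,18) fires=18
i=9 t=21 v=1: → [21,27),[18,24); WM=21; [15,21) fires=20
i=10 t=11 v=3: DROP (t<21-1); WM=21
i=11 t=19 v=5: DROP (t<21-1); WM=21
i=12 t=19 v=9: DROP (t<21-1); WM=21
i=13 t=23 v=9: → [21,27),[18,24); WM=23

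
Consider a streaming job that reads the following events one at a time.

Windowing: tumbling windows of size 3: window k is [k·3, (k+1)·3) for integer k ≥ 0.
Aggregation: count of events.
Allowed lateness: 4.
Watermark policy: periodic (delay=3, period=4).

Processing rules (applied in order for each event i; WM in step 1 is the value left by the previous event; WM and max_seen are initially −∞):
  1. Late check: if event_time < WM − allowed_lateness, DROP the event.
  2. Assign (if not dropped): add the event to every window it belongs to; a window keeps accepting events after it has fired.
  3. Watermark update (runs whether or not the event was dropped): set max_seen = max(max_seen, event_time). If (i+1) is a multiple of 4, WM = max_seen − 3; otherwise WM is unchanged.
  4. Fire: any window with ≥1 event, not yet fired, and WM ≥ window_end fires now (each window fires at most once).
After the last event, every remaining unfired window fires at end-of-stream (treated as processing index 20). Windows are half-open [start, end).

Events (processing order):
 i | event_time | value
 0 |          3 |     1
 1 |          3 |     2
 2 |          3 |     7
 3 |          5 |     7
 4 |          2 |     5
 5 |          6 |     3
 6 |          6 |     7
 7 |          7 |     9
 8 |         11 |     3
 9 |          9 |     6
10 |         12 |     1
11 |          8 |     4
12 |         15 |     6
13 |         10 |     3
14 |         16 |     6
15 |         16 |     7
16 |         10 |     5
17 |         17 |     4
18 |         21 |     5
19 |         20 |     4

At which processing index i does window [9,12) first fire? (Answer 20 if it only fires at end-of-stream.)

i=0 t=3 v=1: → [3,6); WM=−∞
i=1 t=3 v=2: → [3,6); WM=−∞
i=2 t=3 v=7: → [3,6); WM=−∞
i=3 t=5 v=7: → [3,6); WM=2
i=4 t=2 v=5: → [0,3); WM=2
i=5 t=6 v=3: → [6,9); WM=2
i=6 t=6 v=7: → [6,9); WM=2
i=7 t=7 v=9: → [6,9); WM=4; [0,3) fires=1
i=8 t=11 v=3: → [9,12); WM=4
i=9 t=9 v=6: → [9,12); WM=4
i=10 t=12 v=1: → [12,15); WM=4
i=11 t=8 v=4: → [6,9); WM=9; [3,6) fires=4 [6,9) fires=4
i=12 t=15 v=6: → [15,18); WM=9
i=13 t=10 v=3: → [9,12); WM=9
i=14 t=16 v=6: → [15,18); WM=9
i=15 t=16 v=7: → [15,18); WM=13; [9,12) fires=3
i=16 t=10 v=5: → [9,12); WM=13
i=17 t=17 v=4: → [15,18); WM=13
i=18 t=21 v=5: → [21,24); WM=13
i=19 t=20 v=4: → [18,21); WM=18; [12,15) fires=1 [15,18) fires=4

15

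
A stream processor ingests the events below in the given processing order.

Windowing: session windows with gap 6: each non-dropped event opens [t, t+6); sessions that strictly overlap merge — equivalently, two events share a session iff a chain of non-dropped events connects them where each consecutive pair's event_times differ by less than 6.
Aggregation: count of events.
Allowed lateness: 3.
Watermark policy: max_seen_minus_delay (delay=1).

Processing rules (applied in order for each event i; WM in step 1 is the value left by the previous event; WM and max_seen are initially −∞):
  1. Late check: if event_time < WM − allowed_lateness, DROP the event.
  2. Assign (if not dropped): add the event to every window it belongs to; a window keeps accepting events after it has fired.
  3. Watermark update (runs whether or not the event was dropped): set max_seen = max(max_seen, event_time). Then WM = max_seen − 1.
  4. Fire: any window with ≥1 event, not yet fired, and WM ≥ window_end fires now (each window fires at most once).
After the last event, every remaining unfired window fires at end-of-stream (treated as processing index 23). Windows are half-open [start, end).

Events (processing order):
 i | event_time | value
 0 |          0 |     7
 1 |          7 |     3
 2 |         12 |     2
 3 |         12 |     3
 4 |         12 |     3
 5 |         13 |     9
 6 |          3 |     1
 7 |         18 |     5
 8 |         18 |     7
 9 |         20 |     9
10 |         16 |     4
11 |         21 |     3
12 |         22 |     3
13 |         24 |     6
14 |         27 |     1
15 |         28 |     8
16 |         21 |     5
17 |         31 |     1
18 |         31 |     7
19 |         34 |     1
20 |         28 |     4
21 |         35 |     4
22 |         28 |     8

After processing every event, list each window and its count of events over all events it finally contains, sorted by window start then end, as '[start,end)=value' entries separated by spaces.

i=0 t=0 v=7: → [0,6); WM=-1
i=1 t=7 v=3: → [7,13); WM=6
i=2 t=12 v=2: → [7,18); WM=11
i=3 t=12 v=3: → [7,18); WM=11
i=4 t=12 v=3: → [7,18); WM=11
i=5 t=13 v=9: → [7,19); WM=12
i=6 t=3 v=1: DROP (t<12-3); WM=12
i=7 t=18 v=5: → [7,24); WM=17
i=8 t=18 v=7: → [7,24); WM=17
i=9 t=20 v=9: → [7,26); WM=19
i=10 t=16 v=4: → [7,26); WM=19
i=11 t=21 v=3: → [7,27); WM=20
i=12 t=22 v=3: → [7,28); WM=21
i=13 t=24 v=6: → [7,30); WM=23
i=14 t=27 v=1: → [7,33); WM=26
i=15 t=28 v=8: → [7,34); WM=27
i=16 t=21 v=5: DROP (t<27-3); WM=27
i=17 t=31 v=1: → [7,37); WM=30
i=18 t=31 v=7: → [7,37); WM=30
i=19 t=34 v=1: → [7,40); WM=33
i=20 t=28 v=4: DROP (t<33-3); WM=33
i=21 t=35 v=4: → [7,41); WM=34
i=22 t=28 v=8: DROP (t<34-3); WM=34

[0,6)=1 [7,41)=18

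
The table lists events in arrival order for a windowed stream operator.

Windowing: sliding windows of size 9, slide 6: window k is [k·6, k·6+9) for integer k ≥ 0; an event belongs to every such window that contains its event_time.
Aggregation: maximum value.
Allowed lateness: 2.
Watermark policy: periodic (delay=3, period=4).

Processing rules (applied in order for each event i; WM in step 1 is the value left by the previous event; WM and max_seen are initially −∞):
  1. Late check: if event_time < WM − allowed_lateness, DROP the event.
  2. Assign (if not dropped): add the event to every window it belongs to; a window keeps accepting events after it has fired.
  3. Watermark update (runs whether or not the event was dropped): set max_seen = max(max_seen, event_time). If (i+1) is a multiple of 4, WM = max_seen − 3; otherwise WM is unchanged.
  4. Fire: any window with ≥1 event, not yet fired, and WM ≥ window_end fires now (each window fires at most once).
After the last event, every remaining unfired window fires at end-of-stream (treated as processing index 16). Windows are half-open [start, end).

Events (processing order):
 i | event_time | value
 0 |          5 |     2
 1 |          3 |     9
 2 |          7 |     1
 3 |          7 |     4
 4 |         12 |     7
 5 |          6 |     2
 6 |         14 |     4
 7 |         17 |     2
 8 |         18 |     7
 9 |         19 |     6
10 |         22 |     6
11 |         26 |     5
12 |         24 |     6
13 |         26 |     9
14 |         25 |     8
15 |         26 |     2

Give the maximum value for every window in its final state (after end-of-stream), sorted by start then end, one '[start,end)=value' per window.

i=0 t=5 v=2: → [0,9); WM=−∞
i=1 t=3 v=9: → [0,9); WM=−∞
i=2 t=7 v=1: → [6,15),[0,9); WM=−∞
i=3 t=7 v=4: → [6,15),[0,9); WM=4
i=4 t=12 v=7: → [12,21),[6,15); WM=4
i=5 t=6 v=2: → [6,15),[0,9); WM=4
i=6 t=14 v=4: → [12,21),[6,15); WM=4
i=7 t=17 v=2: → [12,21); WM=14; [0,9) fires=9
i=8 t=18 v=7: → [18,27),[12,21); WM=14
i=9 t=19 v=6: → [18,27),[12,21); WM=14
i=10 t=22 v=6: → [18,27); WM=14
i=11 t=26 v=5: → [24,33),[18,27); WM=23; [6,15) fires=7 [12,21) fires=7
i=12 t=24 v=6: → [24,33),[18,27); WM=23
i=13 t=26 v=9: → [24,33),[18,27); WM=23
i=14 t=25 v=8: → [24,33),[18,27); WM=23
i=15 t=26 v=2: → [24,33),[18,27); WM=23

[0,9)=9 [6,15)=7 [12,21)=7 [18,27)=9 [24,33)=9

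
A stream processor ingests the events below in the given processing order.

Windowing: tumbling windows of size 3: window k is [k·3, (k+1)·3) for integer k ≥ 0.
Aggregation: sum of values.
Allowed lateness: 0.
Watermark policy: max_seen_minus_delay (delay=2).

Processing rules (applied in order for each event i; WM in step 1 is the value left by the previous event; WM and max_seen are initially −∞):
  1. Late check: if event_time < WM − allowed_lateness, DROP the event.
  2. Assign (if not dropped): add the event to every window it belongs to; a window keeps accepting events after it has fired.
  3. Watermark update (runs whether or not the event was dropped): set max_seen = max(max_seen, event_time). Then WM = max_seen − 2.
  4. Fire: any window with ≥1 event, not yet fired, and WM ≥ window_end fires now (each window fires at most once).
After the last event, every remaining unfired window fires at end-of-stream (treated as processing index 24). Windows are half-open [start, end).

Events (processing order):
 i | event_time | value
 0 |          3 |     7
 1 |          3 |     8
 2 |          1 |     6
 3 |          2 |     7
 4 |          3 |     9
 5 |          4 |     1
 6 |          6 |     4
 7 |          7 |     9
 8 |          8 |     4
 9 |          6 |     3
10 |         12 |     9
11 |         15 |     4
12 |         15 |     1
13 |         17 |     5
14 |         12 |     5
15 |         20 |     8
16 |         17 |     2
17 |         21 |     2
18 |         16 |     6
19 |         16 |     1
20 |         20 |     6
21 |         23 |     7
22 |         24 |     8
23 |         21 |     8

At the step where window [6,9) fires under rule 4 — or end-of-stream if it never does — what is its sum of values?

i=0 t=3 v=7: → [3,6); WM=1
i=1 t=3 v=8: → [3,6); WM=1
i=2 t=1 v=6: → [0,3); WM=1
i=3 t=2 v=7: → [0,3); WM=1
i=4 t=3 v=9: → [3,6); WM=1
i=5 t=4 v=1: → [3,6); WM=2
i=6 t=6 v=4: → [6,9); WM=4; [0,3) fires=13
i=7 t=7 v=9: → [6,9); WM=5
i=8 t=8 v=4: → [6,9); WM=6; [3,6) fires=25
i=9 t=6 v=3: → [6,9); WM=6
i=10 t=12 v=9: → [12,15); WM=10; [6,9) fires=20
i=11 t=15 v=4: → [15,18); WM=13
i=12 t=15 v=1: → [15,18); WM=13
i=13 t=17 v=5: → [15,18); WM=15; [12,15) fires=9
i=14 t=12 v=5: DROP (t<15-0); WM=15
i=15 t=20 v=8: → [18,21); WM=18; [15,18) fires=10
i=16 t=17 v=2: DROP (t<18-0); WM=18
i=17 t=21 v=2: → [21,24); WM=19
i=18 t=16 v=6: DROP (t<19-0); WM=19
i=19 t=16 v=1: DROP (t<19-0); WM=19
i=20 t=20 v=6: → [18,21); WM=19
i=21 t=23 v=7: → [21,24); WM=21; [18,21) fires=14
i=22 t=24 v=8: → [24,27); WM=22
i=23 t=21 v=8: DROP (t<22-0); WM=22

20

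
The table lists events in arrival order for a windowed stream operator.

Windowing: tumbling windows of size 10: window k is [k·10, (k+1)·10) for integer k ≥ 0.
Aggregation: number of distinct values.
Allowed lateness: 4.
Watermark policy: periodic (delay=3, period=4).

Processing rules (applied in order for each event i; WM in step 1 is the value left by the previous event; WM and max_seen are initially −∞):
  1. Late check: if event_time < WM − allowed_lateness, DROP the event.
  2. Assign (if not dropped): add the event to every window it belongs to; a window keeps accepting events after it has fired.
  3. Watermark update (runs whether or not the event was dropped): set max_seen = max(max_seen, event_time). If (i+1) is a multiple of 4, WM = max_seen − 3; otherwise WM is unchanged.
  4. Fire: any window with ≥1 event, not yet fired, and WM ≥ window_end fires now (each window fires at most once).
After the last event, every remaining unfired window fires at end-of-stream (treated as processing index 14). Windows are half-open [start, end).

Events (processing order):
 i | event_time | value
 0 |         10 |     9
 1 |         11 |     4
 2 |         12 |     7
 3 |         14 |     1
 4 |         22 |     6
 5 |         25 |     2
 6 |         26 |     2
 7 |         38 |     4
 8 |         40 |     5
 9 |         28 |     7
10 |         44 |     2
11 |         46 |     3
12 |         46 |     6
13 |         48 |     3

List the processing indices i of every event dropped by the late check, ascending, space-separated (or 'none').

i=0 t=10 v=9: → [10,20); WM=−∞
i=1 t=11 v=4: → [10,20); WM=−∞
i=2 t=12 v=7: → [10,20); WM=−∞
i=3 t=14 v=1: → [10,20); WM=11
i=4 t=22 v=6: → [20,30); WM=11
i=5 t=25 v=2: → [20,30); WM=11
i=6 t=26 v=2: → [20,30); WM=11
i=7 t=38 v=4: → [30,40); WM=35; [10,20) fires=4 [20,30) fires=2
i=8 t=40 v=5: → [40,50); WM=35
i=9 t=28 v=7: DROP (t<35-4); WM=35
i=10 t=44 v=2: → [40,50); WM=35
i=11 t=46 v=3: → [40,50); WM=43; [30,40) fires=1
i=12 t=46 v=6: → [40,50); WM=43
i=13 t=48 v=3: → [40,50); WM=43

9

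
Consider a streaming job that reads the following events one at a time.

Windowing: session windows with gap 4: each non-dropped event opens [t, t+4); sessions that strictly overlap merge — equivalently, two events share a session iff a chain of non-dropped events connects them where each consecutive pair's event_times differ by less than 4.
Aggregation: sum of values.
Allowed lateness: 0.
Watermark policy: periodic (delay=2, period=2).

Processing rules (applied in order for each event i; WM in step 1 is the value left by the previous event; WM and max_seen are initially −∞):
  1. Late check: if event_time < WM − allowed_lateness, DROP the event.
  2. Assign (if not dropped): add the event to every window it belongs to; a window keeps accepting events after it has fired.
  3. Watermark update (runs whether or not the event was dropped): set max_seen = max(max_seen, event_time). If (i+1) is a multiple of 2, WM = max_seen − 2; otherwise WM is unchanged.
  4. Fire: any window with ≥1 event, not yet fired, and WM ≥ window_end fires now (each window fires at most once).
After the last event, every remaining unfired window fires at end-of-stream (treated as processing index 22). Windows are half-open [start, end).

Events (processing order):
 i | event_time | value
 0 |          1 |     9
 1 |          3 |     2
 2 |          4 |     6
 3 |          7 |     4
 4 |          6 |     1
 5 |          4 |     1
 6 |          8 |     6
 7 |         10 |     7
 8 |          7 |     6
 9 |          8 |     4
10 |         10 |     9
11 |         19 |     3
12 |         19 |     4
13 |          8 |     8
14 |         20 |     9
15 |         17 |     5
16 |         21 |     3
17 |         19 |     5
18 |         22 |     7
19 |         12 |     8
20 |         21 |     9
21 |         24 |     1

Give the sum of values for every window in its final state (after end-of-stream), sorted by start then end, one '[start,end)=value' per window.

[1,14)=48 [17,28)=46

i=0 t=1 v=9: → [1,5); WM=−∞
i=1 t=3 v=2: → [1,7); WM=1
i=2 t=4 v=6: → [1,8); WM=1
i=3 t=7 v=4: → [1,11); WM=5
i=4 t=6 v=1: → [1,11); WM=5
i=5 t=4 v=1: DROP (t<5-0); WM=5
i=6 t=8 v=6: → [1,12); WM=5
i=7 t=10 v=7: → [1,14); WM=8
i=8 t=7 v=6: DROP (t<8-0); WM=8
i=9 t=8 v=4: → [1,14); WM=8
i=10 t=10 v=9: → [1,14); WM=8
i=11 t=19 v=3: → [19,23); WM=17
i=12 t=19 v=4: → [19,23); WM=17
i=13 t=8 v=8: DROP (t<17-0); WM=17
i=14 t=20 v=9: → [19,24); WM=17
i=15 t=17 v=5: → [17,24); WM=18
i=16 t=21 v=3: → [17,25); WM=18
i=17 t=19 v=5: → [17,25); WM=19
i=18 t=22 v=7: → [17,26); WM=19
i=19 t=12 v=8: DROP (t<19-0); WM=20
i=20 t=21 v=9: → [17,26); WM=20
i=21 t=24 v=1: → [17,28); WM=22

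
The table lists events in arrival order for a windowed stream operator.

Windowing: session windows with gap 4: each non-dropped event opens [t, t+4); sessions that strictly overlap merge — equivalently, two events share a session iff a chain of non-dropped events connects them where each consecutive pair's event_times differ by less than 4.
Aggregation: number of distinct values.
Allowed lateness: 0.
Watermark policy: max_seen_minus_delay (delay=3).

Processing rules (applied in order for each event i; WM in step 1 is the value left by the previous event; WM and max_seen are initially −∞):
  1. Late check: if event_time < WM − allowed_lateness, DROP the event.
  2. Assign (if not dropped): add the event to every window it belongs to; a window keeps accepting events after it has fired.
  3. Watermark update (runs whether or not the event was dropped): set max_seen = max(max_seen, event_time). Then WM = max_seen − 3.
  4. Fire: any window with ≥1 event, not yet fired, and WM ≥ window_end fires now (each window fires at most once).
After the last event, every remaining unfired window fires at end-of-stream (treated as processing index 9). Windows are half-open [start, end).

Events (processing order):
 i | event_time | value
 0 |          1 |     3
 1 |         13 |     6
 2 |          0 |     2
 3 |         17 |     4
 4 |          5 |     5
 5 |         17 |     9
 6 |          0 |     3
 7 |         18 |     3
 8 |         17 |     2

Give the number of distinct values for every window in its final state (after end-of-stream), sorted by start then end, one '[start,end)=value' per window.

[1,5)=1 [13,17)=1 [17,22)=4

i=0 t=1 v=3: → [1,5); WM=-2
i=1 t=13 v=6: → [13,17); WM=10
i=2 t=0 v=2: DROP (t<10-0); WM=10
i=3 t=17 v=4: → [17,21); WM=14
i=4 t=5 v=5: DROP (t<14-0); WM=14
i=5 t=17 v=9: → [17,21); WM=14
i=6 t=0 v=3: DROP (t<14-0); WM=14
i=7 t=18 v=3: → [17,22); WM=15
i=8 t=17 v=2: → [17,22); WM=15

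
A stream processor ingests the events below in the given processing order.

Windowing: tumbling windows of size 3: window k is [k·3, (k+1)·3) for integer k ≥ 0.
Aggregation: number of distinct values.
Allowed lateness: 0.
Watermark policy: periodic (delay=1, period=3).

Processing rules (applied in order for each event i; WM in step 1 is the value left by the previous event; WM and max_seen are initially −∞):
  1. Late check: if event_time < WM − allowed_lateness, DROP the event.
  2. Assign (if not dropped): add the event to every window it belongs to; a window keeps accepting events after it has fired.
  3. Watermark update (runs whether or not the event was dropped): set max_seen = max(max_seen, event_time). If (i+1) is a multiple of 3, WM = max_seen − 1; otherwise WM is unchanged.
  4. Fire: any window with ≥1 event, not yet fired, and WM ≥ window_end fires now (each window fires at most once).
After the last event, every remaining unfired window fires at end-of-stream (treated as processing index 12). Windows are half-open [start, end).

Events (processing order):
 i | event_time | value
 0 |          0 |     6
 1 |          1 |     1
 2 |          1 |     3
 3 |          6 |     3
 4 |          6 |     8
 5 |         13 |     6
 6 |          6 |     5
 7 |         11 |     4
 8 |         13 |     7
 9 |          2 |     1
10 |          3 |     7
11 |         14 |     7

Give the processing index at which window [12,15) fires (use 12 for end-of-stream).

12

i=0 t=0 v=6: → [0,3); WM=−∞
i=1 t=1 v=1: → [0,3); WM=−∞
i=2 t=1 v=3: → [0,3); WM=0
i=3 t=6 v=3: → [6,9); WM=0
i=4 t=6 v=8: → [6,9); WM=0
i=5 t=13 v=6: → [12,15); WM=12; [0,3) fires=3 [6,9) fires=2
i=6 t=6 v=5: DROP (t<12-0); WM=12
i=7 t=11 v=4: DROP (t<12-0); WM=12
i=8 t=13 v=7: → [12,15); WM=12
i=9 t=2 v=1: DROP (t<12-0); WM=12
i=10 t=3 v=7: DROP (t<12-0); WM=12
i=11 t=14 v=7: → [12,15); WM=13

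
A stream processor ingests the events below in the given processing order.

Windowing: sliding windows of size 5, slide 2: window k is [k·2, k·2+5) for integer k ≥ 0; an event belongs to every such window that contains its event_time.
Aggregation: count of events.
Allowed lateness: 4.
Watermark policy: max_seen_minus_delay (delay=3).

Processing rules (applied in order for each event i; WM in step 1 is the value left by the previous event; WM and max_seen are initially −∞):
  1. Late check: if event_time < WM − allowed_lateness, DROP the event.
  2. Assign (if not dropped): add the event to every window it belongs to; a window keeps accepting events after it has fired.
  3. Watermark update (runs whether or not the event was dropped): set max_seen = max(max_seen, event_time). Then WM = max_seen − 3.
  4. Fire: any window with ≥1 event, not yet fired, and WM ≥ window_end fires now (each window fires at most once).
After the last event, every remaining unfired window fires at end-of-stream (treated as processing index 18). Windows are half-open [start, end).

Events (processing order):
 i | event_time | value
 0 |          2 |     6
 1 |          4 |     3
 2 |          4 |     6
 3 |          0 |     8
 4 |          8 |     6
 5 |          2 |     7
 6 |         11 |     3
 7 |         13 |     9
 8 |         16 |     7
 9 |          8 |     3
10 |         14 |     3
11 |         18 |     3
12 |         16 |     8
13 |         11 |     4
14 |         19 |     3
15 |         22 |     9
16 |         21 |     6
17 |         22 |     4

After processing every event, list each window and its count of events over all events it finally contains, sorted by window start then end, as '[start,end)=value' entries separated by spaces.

i=0 t=2 v=6: → [2,7),[0,5); WM=-1
i=1 t=4 v=3: → [4,9),[2,7),[0,5); WM=1
i=2 t=4 v=6: → [4,9),[2,7),[0,5); WM=1
i=3 t=0 v=8: → [0,5); WM=1
i=4 t=8 v=6: → [8,13),[6,11),[4,9); WM=5; [0,5) fires=4
i=5 t=2 v=7: → [2,7),[0,5); WM=5
i=6 t=11 v=3: → [10,15),[8,13); WM=8; [2,7) fires=4
i=7 t=13 v=9: → [12,17),[10,15); WM=10; [4,9) fires=3
i=8 t=16 v=7: → [16,21),[14,19),[12,17); WM=13; [6,11) fires=1 [8,13) fires=2
i=9 t=8 v=3: DROP (t<13-4); WM=13
i=10 t=14 v=3: → [14,19),[12,17),[10,15); WM=13
i=11 t=18 v=3: → [18,23),[16,21),[14,19); WM=15; [10,15) fires=3
i=12 t=16 v=8: → [16,21),[14,19),[12,17); WM=15
i=13 t=11 v=4: → [10,15),[8,13); WM=15
i=14 t=19 v=3: → [18,23),[16,21); WM=16
i=15 t=22 v=9: → [22,27),[20,25),[18,23); WM=19; [12,17) fires=4 [14,19) fires=4
i=16 t=21 v=6: → [20,25),[18,23); WM=19
i=17 t=22 v=4: → [22,27),[20,25),[18,23); WM=19

[0,5)=5 [2,7)=4 [4,9)=3 [6,11)=1 [8,13)=3 [10,15)=4 [12,17)=4 [14,19)=4 [16,21)=4 [18,23)=5 [20,25)=3 [22,27)=2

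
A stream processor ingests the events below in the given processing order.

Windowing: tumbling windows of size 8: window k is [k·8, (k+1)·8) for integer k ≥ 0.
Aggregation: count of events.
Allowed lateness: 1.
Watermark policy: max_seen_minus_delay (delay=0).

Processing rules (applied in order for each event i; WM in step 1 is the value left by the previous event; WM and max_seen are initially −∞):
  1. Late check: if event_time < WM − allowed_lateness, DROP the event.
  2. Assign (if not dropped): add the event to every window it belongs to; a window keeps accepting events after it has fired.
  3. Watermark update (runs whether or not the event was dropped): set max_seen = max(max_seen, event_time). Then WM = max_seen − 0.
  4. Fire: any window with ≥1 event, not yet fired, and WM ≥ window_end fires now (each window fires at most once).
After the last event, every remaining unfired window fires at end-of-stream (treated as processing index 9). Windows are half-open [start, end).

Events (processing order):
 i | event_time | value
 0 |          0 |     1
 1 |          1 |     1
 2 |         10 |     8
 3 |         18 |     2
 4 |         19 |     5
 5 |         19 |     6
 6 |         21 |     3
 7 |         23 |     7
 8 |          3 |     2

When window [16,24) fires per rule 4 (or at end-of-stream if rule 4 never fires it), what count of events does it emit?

5

i=0 t=0 v=1: → [0,8); WM=0
i=1 t=1 v=1: → [0,8); WM=1
i=2 t=10 v=8: → [8,16); WM=10; [0,8) fires=2
i=3 t=18 v=2: → [16,24); WM=18; [8,16) fires=1
i=4 t=19 v=5: → [16,24); WM=19
i=5 t=19 v=6: → [16,24); WM=19
i=6 t=21 v=3: → [16,24); WM=21
i=7 t=23 v=7: → [16,24); WM=23
i=8 t=3 v=2: DROP (t<23-1); WM=23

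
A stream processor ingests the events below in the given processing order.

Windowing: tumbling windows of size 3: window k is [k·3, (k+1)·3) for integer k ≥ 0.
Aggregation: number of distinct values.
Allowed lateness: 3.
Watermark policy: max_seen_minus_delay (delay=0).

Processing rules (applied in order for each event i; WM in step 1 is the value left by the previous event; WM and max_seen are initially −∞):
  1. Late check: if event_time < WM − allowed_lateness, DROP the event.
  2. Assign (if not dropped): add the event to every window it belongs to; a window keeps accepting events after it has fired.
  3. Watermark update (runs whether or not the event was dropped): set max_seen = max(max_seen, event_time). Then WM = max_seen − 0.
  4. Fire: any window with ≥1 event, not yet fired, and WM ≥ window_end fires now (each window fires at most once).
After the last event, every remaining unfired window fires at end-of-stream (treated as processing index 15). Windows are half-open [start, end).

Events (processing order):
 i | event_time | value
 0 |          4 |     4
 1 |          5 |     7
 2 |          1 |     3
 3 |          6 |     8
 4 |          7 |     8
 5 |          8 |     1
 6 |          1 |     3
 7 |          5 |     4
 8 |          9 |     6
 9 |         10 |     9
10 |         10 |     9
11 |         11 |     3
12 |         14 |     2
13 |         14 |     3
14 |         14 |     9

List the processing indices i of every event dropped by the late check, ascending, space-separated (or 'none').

2 6

i=0 t=4 v=4: → [3,6); WM=4
i=1 t=5 v=7: → [3,6); WM=5
i=2 t=1 v=3: DROP (t<5-3); WM=5
i=3 t=6 v=8: → [6,9); WM=6; [3,6) fires=2
i=4 t=7 v=8: → [6,9); WM=7
i=5 t=8 v=1: → [6,9); WM=8
i=6 t=1 v=3: DROP (t<8-3); WM=8
i=7 t=5 v=4: → [3,6); WM=8
i=8 t=9 v=6: → [9,12); WM=9; [6,9) fires=2
i=9 t=10 v=9: → [9,12); WM=10
i=10 t=10 v=9: → [9,12); WM=10
i=11 t=11 v=3: → [9,12); WM=11
i=12 t=14 v=2: → [12,15); WM=14; [9,12) fires=3
i=13 t=14 v=3: → [12,15); WM=14
i=14 t=14 v=9: → [12,15); WM=14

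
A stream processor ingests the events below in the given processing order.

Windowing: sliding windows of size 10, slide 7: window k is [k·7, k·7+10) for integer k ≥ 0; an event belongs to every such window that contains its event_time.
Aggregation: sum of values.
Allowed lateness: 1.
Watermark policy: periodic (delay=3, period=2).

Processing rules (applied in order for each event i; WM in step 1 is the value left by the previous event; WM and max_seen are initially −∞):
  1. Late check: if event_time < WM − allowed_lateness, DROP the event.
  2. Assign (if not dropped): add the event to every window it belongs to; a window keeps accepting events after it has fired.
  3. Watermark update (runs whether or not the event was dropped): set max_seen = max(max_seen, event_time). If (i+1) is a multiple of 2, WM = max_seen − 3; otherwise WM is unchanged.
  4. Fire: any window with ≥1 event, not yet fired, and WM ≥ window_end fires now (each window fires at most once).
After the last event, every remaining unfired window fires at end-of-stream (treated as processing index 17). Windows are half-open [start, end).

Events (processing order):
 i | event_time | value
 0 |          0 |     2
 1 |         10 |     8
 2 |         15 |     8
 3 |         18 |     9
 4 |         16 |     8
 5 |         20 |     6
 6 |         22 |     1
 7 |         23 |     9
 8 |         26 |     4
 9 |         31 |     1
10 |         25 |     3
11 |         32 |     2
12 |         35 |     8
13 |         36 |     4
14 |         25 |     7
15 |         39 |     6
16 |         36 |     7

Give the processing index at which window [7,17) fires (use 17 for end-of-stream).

5

i=0 t=0 v=2: → [0,10); WM=−∞
i=1 t=10 v=8: → [7,17); WM=7
i=2 t=15 v=8: → [14,24),[7,17); WM=7
i=3 t=18 v=9: → [14,24); WM=15; [0,10) fires=2
i=4 t=16 v=8: → [14,24),[7,17); WM=15
i=5 t=20 v=6: → [14,24); WM=17; [7,17) fires=24
i=6 t=22 v=1: → [21,31),[14,24); WM=17
i=7 t=23 v=9: → [21,31),[14,24); WM=20
i=8 t=26 v=4: → [21,31); WM=20
i=9 t=31 v=1: → [28,38); WM=28; [14,24) fires=41
i=10 t=25 v=3: DROP (t<28-1); WM=28
i=11 t=32 v=2: → [28,38); WM=29
i=12 t=35 v=8: → [35,45),[28,38); WM=29
i=13 t=36 v=4: → [35,45),[28,38); WM=33; [21,31) fires=14
i=14 t=25 v=7: DROP (t<33-1); WM=33
i=15 t=39 v=6: → [35,45); WM=36
i=16 t=36 v=7: → [35,45),[28,38); WM=36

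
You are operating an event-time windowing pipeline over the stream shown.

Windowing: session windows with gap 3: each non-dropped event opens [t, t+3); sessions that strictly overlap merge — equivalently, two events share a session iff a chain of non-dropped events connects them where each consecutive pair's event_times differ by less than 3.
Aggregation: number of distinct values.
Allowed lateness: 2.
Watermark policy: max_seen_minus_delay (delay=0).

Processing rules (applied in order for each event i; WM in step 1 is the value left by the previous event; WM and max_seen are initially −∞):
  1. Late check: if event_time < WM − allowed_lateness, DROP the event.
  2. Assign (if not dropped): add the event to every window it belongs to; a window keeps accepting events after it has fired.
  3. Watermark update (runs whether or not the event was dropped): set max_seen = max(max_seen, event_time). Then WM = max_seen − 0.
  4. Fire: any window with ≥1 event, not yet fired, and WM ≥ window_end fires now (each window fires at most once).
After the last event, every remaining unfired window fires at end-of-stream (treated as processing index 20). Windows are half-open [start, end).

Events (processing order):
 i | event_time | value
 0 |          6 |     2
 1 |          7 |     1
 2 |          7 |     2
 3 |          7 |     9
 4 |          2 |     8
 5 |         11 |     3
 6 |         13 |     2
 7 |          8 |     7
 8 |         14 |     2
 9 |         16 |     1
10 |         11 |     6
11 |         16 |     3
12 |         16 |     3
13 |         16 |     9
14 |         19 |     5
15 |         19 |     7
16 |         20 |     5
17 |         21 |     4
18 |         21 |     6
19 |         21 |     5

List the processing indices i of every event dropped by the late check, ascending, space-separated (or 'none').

4 7 10

i=0 t=6 v=2: → [6,9); WM=6
i=1 t=7 v=1: → [6,10); WM=7
i=2 t=7 v=2: → [6,10); WM=7
i=3 t=7 v=9: → [6,10); WM=7
i=4 t=2 v=8: DROP (t<7-2); WM=7
i=5 t=11 v=3: → [11,14); WM=11
i=6 t=13 v=2: → [11,16); WM=13
i=7 t=8 v=7: DROP (t<13-2); WM=13
i=8 t=14 v=2: → [11,17); WM=14
i=9 t=16 v=1: → [11,19); WM=16
i=10 t=11 v=6: DROP (t<16-2); WM=16
i=11 t=16 v=3: → [11,19); WM=16
i=12 t=16 v=3: → [11,19); WM=16
i=13 t=16 v=9: → [11,19); WM=16
i=14 t=19 v=5: → [19,22); WM=19
i=15 t=19 v=7: → [19,22); WM=19
i=16 t=20 v=5: → [19,23); WM=20
i=17 t=21 v=4: → [19,24); WM=21
i=18 t=21 v=6: → [19,24); WM=21
i=19 t=21 v=5: → [19,24); WM=21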